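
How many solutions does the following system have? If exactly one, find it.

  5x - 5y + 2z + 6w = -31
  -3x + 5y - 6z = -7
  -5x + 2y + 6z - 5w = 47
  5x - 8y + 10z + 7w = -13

no solution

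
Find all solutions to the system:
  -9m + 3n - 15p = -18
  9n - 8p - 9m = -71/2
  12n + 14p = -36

Row-reduce:
R1 ← R1 / (-9).
R2 ← R2 + 9·R1.
R2 ← R2 / (6).
R1 ← R1 + 1/3·R2.
R3 ← R3 − 12·R2.
Row 3 reduces to 0 = -1, a contradiction. The system is inconsistent.

no solution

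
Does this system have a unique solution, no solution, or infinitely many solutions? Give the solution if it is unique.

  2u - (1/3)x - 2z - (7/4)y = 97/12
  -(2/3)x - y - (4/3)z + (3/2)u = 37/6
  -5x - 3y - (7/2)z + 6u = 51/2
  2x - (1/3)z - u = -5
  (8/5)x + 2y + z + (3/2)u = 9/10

no solution

Row-reduce:
R1 ← R1 / (-1/3).
R2 ← R2 + 2/3·R1.
R3 ← R3 + 5·R1.
R4 ← R4 − 2·R1.
R5 ← R5 − 8/5·R1.
R2 ← R2 / (5/2).
R1 ← R1 − 21/4·R2.
R3 ← R3 − 93/4·R2.
R4 ← R4 + 21/2·R2.
R5 ← R5 + 32/5·R2.
R3 ← R3 / (17/10).
R1 ← R1 − 2/5·R3.
R2 ← R2 − 16/15·R3.
R4 ← R4 + 17/15·R3.
R5 ← R5 + 133/75·R3.
Swap R4 and R5.
R4 ← R4 / (333/85).
R1 ← R1 + 39/68·R4.
R2 ← R2 + 9/17·R4.
R3 ← R3 + 15/34·R4.
Row 5 reduces to 0 = -1/3, a contradiction. The system is inconsistent.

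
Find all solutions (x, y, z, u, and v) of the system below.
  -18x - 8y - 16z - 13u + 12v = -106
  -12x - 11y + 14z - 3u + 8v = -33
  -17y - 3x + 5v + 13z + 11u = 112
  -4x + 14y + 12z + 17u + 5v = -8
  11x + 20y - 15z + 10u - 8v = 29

x = 2, y = -5, z = -1, u = 6, v = -4

Row-reduce the augmented matrix:
R1 ← R1 / (-18).
R2 ← R2 + 12·R1.
R3 ← R3 + 3·R1.
R4 ← R4 + 4·R1.
R5 ← R5 − 11·R1.
R2 ← R2 / (-17/3).
R1 ← R1 − 4/9·R2.
R3 ← R3 + 47/3·R2.
R4 ← R4 − 142/9·R2.
R5 ← R5 − 136/9·R2.
R3 ← R3 / (-893/17).
R1 ← R1 − 48/17·R3.
R2 ← R2 + 74/17·R3.
R4 ← R4 − 1432/17·R3.
R5 ← R5 − 41·R3.
R4 ← R4 / (84811/2679).
R1 ← R1 − 5531/5358·R4.
R2 ← R2 + 708/893·R4.
R3 ← R3 − 85/1786·R4.
R5 ← R5 − 40762/2679·R4.
R5 ← R5 / (-149159/84811).
R1 ← R1 + 125243/169622·R5.
R2 ← R2 + 5910/84811·R5.
R3 ← R3 + 11509/169622·R5.
R4 ← R4 − 19139/84811·R5.
Reading off the reduced rows gives x = 2, y = -5, z = -1, u = 6, v = -4.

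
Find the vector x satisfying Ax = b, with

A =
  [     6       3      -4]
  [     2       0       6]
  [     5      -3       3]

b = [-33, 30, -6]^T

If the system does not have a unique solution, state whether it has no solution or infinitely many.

x_1 = -3, x_2 = 3, x_3 = 6

Row-reduce the augmented matrix:
R1 ← R1 / (6).
R2 ← R2 − 2·R1.
R3 ← R3 − 5·R1.
R2 ← R2 / (-1).
R1 ← R1 − 1/2·R2.
R3 ← R3 + 11/2·R2.
R3 ← R3 / (-34).
R1 ← R1 − 3·R3.
R2 ← R2 + 22/3·R3.
Reading off the reduced rows gives x_1 = -3, x_2 = 3, x_3 = 6.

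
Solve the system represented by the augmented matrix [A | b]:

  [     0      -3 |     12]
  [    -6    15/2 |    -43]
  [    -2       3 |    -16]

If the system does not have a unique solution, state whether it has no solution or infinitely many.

no solution

Row-reduce:
Swap R1 and R2.
R1 ← R1 / (-6).
R3 ← R3 + 2·R1.
R2 ← R2 / (-3).
R1 ← R1 + 5/4·R2.
R3 ← R3 − 1/2·R2.
Row 3 reduces to 0 = 1/3, a contradiction. The system is inconsistent.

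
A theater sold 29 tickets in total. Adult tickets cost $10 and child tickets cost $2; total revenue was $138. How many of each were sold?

Let a = adult tickets, c = child tickets.
  a + c = 29
  10a + 2c = 138
From equation 1: a = 29 − c.
Substitute into equation 2 and solve: c = 19.
Then a = 10.

adult tickets: 10, child tickets: 19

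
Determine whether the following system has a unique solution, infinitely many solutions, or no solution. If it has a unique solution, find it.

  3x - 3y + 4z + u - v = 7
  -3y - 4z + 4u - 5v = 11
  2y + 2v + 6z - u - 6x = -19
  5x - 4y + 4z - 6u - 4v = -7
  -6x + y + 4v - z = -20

x = 3, y = 2, z = 0, u = 3, v = -1

Row-reduce the augmented matrix:
R1 ← R1 / (3).
R3 ← R3 + 6·R1.
R4 ← R4 − 5·R1.
R5 ← R5 + 6·R1.
R2 ← R2 / (-3).
R1 ← R1 + 1·R2.
R3 ← R3 + 4·R2.
R4 ← R4 − 1·R2.
R5 ← R5 + 5·R2.
R3 ← R3 / (58/3).
R1 ← R1 − 8/3·R3.
R2 ← R2 − 4/3·R3.
R4 ← R4 + 4·R3.
R5 ← R5 − 41/3·R3.
R4 ← R4 / (-629/87).
R1 ← R1 + 35/87·R4.
R2 ← R2 + 30/29·R4.
R3 ← R3 + 13/58·R4.
R5 ← R5 + 93/58·R4.
R5 ← R5 / (3901/629).
R1 ← R1 − 352/629·R5.
R2 ← R2 − 995/629·R5.
R3 ← R3 − 268/629·R5.
R4 ← R4 − 228/629·R5.
Reading off the reduced rows gives x = 3, y = 2, z = 0, u = 3, v = -1.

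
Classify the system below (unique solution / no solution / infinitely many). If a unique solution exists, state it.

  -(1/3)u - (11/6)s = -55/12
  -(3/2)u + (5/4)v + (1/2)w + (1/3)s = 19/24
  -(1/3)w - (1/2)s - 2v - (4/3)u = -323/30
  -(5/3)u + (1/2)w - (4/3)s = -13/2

u = 11/4, v = 14/5, w = 3/2, s = 2

Row-reduce the augmented matrix:
R1 ← R1 / (-1/3).
R2 ← R2 + 3/2·R1.
R3 ← R3 + 4/3·R1.
R4 ← R4 + 5/3·R1.
R2 ← R2 / (5/4).
R3 ← R3 + 2·R2.
R3 ← R3 / (7/15).
R2 ← R2 − 2/5·R3.
R4 ← R4 − 1/2·R3.
R4 ← R4 / (-1193/84).
R1 ← R1 − 11/2·R4.
R2 ← R2 + 226/21·R4.
R3 ← R3 − 617/14·R4.
Reading off the reduced rows gives u = 11/4, v = 14/5, w = 3/2, s = 2.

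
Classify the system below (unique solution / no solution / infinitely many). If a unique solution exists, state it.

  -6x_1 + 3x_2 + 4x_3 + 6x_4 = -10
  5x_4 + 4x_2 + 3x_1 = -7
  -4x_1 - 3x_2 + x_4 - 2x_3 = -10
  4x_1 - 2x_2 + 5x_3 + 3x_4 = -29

x_1 = -1, x_2 = 4, x_3 = -1, x_4 = -4

Row-reduce the augmented matrix:
R1 ← R1 / (-6).
R2 ← R2 − 3·R1.
R3 ← R3 + 4·R1.
R4 ← R4 − 4·R1.
R2 ← R2 / (11/2).
R1 ← R1 + 1/2·R2.
R3 ← R3 + 5·R2.
R3 ← R3 / (-94/33).
R1 ← R1 + 16/33·R3.
R2 ← R2 − 4/11·R3.
R4 ← R4 − 23/3·R3.
R4 ← R4 / (37/2).
R1 ← R1 + 1·R4.
R2 ← R2 − 2·R4.
R3 ← R3 + 3/2·R4.
Reading off the reduced rows gives x_1 = -1, x_2 = 4, x_3 = -1, x_4 = -4.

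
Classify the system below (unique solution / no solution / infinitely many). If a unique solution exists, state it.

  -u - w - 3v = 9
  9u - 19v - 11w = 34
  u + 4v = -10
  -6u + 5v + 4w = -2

no solution

Row-reduce:
R1 ← R1 / (-1).
R2 ← R2 − 9·R1.
R3 ← R3 − 1·R1.
R4 ← R4 + 6·R1.
R2 ← R2 / (-46).
R1 ← R1 − 3·R2.
R3 ← R3 − 1·R2.
R4 ← R4 − 23·R2.
R3 ← R3 / (-33/23).
R1 ← R1 + 7/23·R3.
R2 ← R2 − 10/23·R3.
Row 4 reduces to 0 = 3/2, a contradiction. The system is inconsistent.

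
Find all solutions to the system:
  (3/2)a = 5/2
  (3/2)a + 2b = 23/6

Row-reduce the augmented matrix:
R1 ← R1 / (3/2).
R2 ← R2 − 3/2·R1.
R2 ← R2 / (2).
Reading off the reduced rows gives a = 5/3, b = 2/3.

a = 5/3, b = 2/3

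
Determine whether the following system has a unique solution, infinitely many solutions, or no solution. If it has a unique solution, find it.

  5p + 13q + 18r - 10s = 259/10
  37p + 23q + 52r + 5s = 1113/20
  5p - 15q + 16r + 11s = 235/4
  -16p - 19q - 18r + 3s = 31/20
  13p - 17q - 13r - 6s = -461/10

p = -2, q = -6/5, r = 3, s = 1/4

Row-reduce the augmented matrix:
R1 ← R1 / (5).
R2 ← R2 − 37·R1.
R3 ← R3 − 5·R1.
R4 ← R4 + 16·R1.
R5 ← R5 − 13·R1.
R2 ← R2 / (-366/5).
R1 ← R1 − 13/5·R2.
R3 ← R3 + 28·R2.
R4 ← R4 − 113/5·R2.
R5 ← R5 + 254/5·R2.
R3 ← R3 / (5318/183).
R1 ← R1 − 131/183·R3.
R2 ← R2 − 203/183·R3.
R4 ← R4 − 2659/183·R3.
R5 ← R5 + 631/183·R3.
Swap R4 and R5.
R4 ← R4 / (-191017/5318).
R1 ← R1 − 2747/2659·R4.
R2 ← R2 + 1934/2659·R4.
R3 ← R3 + 1687/5318·R4.
R5 reduces to 0 = 0, so the extra equation is consistent.
Reading off the reduced rows gives p = -2, q = -6/5, r = 3, s = 1/4.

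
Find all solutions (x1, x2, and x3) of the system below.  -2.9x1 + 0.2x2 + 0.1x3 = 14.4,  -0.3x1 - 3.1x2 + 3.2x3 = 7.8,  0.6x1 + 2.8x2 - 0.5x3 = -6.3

Row-reduce the augmented matrix:
R1 ← R1 / (-29/10).
R2 ← R2 + 3/10·R1.
R3 ← R3 − 3/5·R1.
R2 ← R2 / (-181/58).
R1 ← R1 + 2/29·R2.
R3 ← R3 − 412/145·R2.
R3 ← R3 / (4389/1810).
R1 ← R1 + 19/181·R3.
R2 ← R2 + 185/181·R3.
Reading off the reduced rows gives x1 = -5, x2 = -1, x3 = 1.

x1 = -5, x2 = -1, x3 = 1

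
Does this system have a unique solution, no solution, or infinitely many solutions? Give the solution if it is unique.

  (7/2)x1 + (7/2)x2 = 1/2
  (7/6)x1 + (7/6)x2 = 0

no solution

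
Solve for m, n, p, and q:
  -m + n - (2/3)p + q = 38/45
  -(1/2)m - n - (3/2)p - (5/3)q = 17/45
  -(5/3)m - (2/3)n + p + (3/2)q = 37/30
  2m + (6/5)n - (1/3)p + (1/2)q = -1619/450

m = -2, n = 7/5, p = 4/3, q = -5/3

Row-reduce the augmented matrix:
R1 ← R1 / (-1).
R2 ← R2 + 1/2·R1.
R3 ← R3 + 5/3·R1.
R4 ← R4 − 2·R1.
R2 ← R2 / (-3/2).
R1 ← R1 + 1·R2.
R3 ← R3 + 7/3·R2.
R4 ← R4 − 16/5·R2.
R3 ← R3 / (106/27).
R1 ← R1 − 13/9·R3.
R2 ← R2 − 7/9·R3.
R4 ← R4 + 187/45·R3.
R4 ← R4 / (269/212).
R1 ← R1 + 467/636·R4.
R2 ← R2 − 515/636·R4.
R3 ← R3 − 173/212·R4.
Reading off the reduced rows gives m = -2, n = 7/5, p = 4/3, q = -5/3.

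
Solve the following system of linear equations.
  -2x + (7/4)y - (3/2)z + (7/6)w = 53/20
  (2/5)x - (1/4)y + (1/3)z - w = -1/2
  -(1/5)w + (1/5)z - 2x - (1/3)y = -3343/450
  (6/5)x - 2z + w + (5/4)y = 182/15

x = 3, y = 8/3, z = -5/2, w = 1/5

Row-reduce the augmented matrix:
R1 ← R1 / (-2).
R2 ← R2 − 2/5·R1.
R3 ← R3 + 2·R1.
R4 ← R4 − 6/5·R1.
R2 ← R2 / (1/10).
R1 ← R1 + 7/8·R2.
R3 ← R3 + 25/12·R2.
R4 ← R4 − 23/10·R2.
R3 ← R3 / (431/180).
R1 ← R1 − 25/24·R3.
R2 ← R2 − 1/3·R3.
R4 ← R4 + 11/3·R3.
R4 ← R4 / (-3111/431).
R1 ← R1 − 325/1293·R4.
R2 ← R2 + 2264/431·R4.
R3 ← R3 + 3121/431·R4.
Reading off the reduced rows gives x = 3, y = 8/3, z = -5/2, w = 1/5.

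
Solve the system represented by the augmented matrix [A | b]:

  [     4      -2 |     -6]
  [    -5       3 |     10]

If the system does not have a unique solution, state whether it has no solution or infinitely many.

x_1 = 1, x_2 = 5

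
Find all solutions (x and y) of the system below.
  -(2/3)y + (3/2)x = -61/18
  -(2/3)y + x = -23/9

Row-reduce the augmented matrix:
R1 ← R1 / (3/2).
R2 ← R2 − 1·R1.
R2 ← R2 / (-2/9).
R1 ← R1 + 4/9·R2.
Reading off the reduced rows gives x = -5/3, y = 4/3.

x = -5/3, y = 4/3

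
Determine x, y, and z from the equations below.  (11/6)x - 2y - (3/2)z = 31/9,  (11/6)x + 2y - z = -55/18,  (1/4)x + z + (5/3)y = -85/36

x = 1/3, y = -5/3, z = 1/3

Row-reduce the augmented matrix:
R1 ← R1 / (11/6).
R2 ← R2 − 11/6·R1.
R3 ← R3 − 1/4·R1.
R2 ← R2 / (4).
R1 ← R1 + 12/11·R2.
R3 ← R3 − 64/33·R2.
R3 ← R3 / (127/132).
R1 ← R1 + 15/22·R3.
R2 ← R2 − 1/8·R3.
Reading off the reduced rows gives x = 1/3, y = -5/3, z = 1/3.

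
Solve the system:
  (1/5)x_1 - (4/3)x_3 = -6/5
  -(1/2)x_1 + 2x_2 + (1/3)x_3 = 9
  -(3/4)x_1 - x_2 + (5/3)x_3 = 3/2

x_1 = -6, x_2 = 3, x_3 = 0

Row-reduce the augmented matrix:
R1 ← R1 / (1/5).
R2 ← R2 + 1/2·R1.
R3 ← R3 + 3/4·R1.
R2 ← R2 / (2).
R3 ← R3 + 1·R2.
R3 ← R3 / (-29/6).
R1 ← R1 + 20/3·R3.
R2 ← R2 + 3/2·R3.
Reading off the reduced rows gives x_1 = -6, x_2 = 3, x_3 = 0.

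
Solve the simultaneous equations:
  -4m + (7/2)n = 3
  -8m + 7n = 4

no solution

Row-reduce:
R1 ← R1 / (-4).
R2 ← R2 + 8·R1.
Row 2 reduces to 0 = -2, a contradiction. The system is inconsistent.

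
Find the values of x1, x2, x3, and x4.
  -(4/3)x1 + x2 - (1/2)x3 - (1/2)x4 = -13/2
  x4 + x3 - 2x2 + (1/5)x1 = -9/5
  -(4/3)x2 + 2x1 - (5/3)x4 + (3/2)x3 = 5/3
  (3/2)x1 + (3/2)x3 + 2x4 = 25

x1 = 6, x2 = 6, x3 = 4, x4 = 5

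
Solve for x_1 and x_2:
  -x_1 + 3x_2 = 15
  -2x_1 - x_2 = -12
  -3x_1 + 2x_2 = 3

x_1 = 3, x_2 = 6

Row-reduce the augmented matrix:
R1 ← R1 / (-1).
R2 ← R2 + 2·R1.
R3 ← R3 + 3·R1.
R2 ← R2 / (-7).
R1 ← R1 + 3·R2.
R3 ← R3 + 7·R2.
R3 reduces to 0 = 0, so the extra equation is consistent.
Reading off the reduced rows gives x_1 = 3, x_2 = 6.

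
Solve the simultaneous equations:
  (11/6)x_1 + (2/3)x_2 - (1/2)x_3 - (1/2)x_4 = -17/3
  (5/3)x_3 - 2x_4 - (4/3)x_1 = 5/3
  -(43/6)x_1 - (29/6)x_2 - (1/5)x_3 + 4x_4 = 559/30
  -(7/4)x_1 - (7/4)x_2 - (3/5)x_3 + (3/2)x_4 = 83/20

Row-reduce:
R1 ← R1 / (11/6).
R2 ← R2 + 4/3·R1.
R3 ← R3 + 43/6·R1.
R4 ← R4 + 7/4·R1.
R2 ← R2 / (16/33).
R1 ← R1 − 4/11·R2.
R3 ← R3 + 49/22·R2.
R4 ← R4 + 49/44·R2.
R3 ← R3 / (613/160).
R1 ← R1 + 5/4·R3.
R2 ← R2 − 43/16·R3.
R4 ← R4 − 613/320·R3.
Row 4 reduces to 0 = 1/2, a contradiction. The system is inconsistent.

no solution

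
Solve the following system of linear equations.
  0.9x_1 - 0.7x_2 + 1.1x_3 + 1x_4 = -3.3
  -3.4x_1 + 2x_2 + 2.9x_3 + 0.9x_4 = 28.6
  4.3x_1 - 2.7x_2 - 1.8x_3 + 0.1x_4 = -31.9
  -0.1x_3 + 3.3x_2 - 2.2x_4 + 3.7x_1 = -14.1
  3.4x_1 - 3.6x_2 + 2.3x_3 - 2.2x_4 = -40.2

x_1 = -5, x_2 = 4, x_3 = 0, x_4 = 4

Row-reduce the augmented matrix:
R1 ← R1 / (9/10).
R2 ← R2 + 17/5·R1.
R3 ← R3 − 43/10·R1.
R4 ← R4 − 37/10·R1.
R5 ← R5 − 17/5·R1.
R2 ← R2 / (-29/45).
R1 ← R1 + 7/9·R2.
R3 ← R3 − 29/45·R2.
R4 ← R4 − 278/45·R2.
R5 ← R5 + 43/45·R2.
Swap R3 and R4.
R3 ← R3 / (9137/145).
R1 ← R1 + 423/58·R3.
R2 ← R2 + 635/58·R3.
R5 ← R5 + 1786/145·R3.
Swap R4 and R5.
R4 ← R4 / (-491769/91370).
R1 ← R1 + 685/9137·R4.
R2 ← R2 + 5154/9137·R4.
R3 ← R3 − 5587/9137·R4.
R5 reduces to 0 = 0, so the extra equation is consistent.
Reading off the reduced rows gives x_1 = -5, x_2 = 4, x_3 = 0, x_4 = 4.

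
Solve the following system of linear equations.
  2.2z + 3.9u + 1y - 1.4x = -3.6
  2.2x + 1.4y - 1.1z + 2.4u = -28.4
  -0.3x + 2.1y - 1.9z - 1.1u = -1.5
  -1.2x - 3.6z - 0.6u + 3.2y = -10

x = -4, y = 1, z = 6, u = -6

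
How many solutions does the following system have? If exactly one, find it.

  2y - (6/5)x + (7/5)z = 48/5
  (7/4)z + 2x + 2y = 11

Row-reduce:
R1 ← R1 / (-6/5).
R2 ← R2 − 2·R1.
R2 ← R2 / (16/3).
R1 ← R1 + 5/3·R2.
Rank is 2 with 3 unknowns, leaving z free.

infinitely many solutions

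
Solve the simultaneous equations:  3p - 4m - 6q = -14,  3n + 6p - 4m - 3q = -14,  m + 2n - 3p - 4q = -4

infinitely many solutions

Row-reduce:
R1 ← R1 / (-4).
R2 ← R2 + 4·R1.
R3 ← R3 − 1·R1.
R2 ← R2 / (3).
R3 ← R3 − 2·R2.
R3 ← R3 / (-17/4).
R1 ← R1 + 3/4·R3.
R2 ← R2 − 1·R3.
Rank is 3 with 4 unknowns, leaving q free.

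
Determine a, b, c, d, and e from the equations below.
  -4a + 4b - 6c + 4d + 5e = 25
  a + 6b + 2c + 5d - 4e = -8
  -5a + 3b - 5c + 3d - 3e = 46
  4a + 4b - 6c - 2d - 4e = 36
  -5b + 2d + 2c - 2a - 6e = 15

a = -2, b = -1, c = -6, d = 0, e = -3

Row-reduce the augmented matrix:
R1 ← R1 / (-4).
R2 ← R2 − 1·R1.
R3 ← R3 + 5·R1.
R4 ← R4 − 4·R1.
R5 ← R5 + 2·R1.
R2 ← R2 / (7).
R1 ← R1 + 1·R2.
R3 ← R3 + 2·R2.
R4 ← R4 − 8·R2.
R5 ← R5 + 7·R2.
R3 ← R3 / (37/14).
R1 ← R1 − 11/7·R3.
R2 ← R2 − 1/14·R3.
R4 ← R4 + 88/7·R3.
R5 ← R5 − 11/2·R3.
R4 ← R4 / (-230/37).
R1 ← R1 − 1/37·R4.
R2 ← R2 − 32/37·R4.
R3 ← R3 + 4/37·R4.
R5 ← R5 − 244/37·R4.
R5 ← R5 / (-8421/230).
R1 ← R1 − 951/230·R5.
R2 ← R2 + 1423/230·R5.
R3 ← R3 + 699/230·R5.
R4 ← R4 − 1613/230·R5.
Reading off the reduced rows gives a = -2, b = -1, c = -6, d = 0, e = -3.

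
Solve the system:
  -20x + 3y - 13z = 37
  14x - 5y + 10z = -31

infinitely many solutions

Row-reduce:
R1 ← R1 / (-20).
R2 ← R2 − 14·R1.
R2 ← R2 / (-29/10).
R1 ← R1 + 3/20·R2.
Rank is 2 with 3 unknowns, leaving z free.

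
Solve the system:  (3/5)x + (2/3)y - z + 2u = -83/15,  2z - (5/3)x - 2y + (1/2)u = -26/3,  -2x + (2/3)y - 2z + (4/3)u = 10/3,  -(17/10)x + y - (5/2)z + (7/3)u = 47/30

Row-reduce:
R1 ← R1 / (3/5).
R2 ← R2 + 5/3·R1.
R3 ← R3 + 2·R1.
R4 ← R4 + 17/10·R1.
R2 ← R2 / (-4/27).
R1 ← R1 − 10/9·R2.
R3 ← R3 − 26/9·R2.
R4 ← R4 − 26/9·R2.
R3 ← R3 / (-41/2).
R1 ← R1 + 15/2·R3.
R2 ← R2 − 21/4·R3.
R4 ← R4 + 41/2·R3.
Row 4 reduces to 0 = 1, a contradiction. The system is inconsistent.

no solution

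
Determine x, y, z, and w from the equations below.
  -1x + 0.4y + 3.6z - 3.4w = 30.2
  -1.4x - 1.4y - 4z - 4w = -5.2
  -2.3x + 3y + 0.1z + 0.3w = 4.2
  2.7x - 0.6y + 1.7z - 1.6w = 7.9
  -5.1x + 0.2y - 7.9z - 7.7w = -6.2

x = -2, y = 0, z = 5, w = -3

Row-reduce the augmented matrix:
R1 ← R1 / (-1).
R2 ← R2 + 7/5·R1.
R3 ← R3 + 23/10·R1.
R4 ← R4 − 27/10·R1.
R5 ← R5 + 51/10·R1.
R2 ← R2 / (-49/25).
R1 ← R1 + 2/5·R2.
R3 ← R3 − 52/25·R2.
R4 ← R4 − 12/25·R2.
R5 ← R5 + 46/25·R2.
R3 ← R3 / (-8709/490).
R1 ← R1 + 86/49·R3.
R2 ← R2 − 226/49·R3.
R4 ← R4 − 4511/490·R3.
R5 ← R5 + 8709/490·R3.
R4 ← R4 / (-34663/5806).
R1 ← R1 − 6861/2903·R4.
R2 ← R2 − 5599/2903·R4.
R3 ← R3 + 1458/2903·R4.
R5 reduces to 0 = 0, so the extra equation is consistent.
Reading off the reduced rows gives x = -2, y = 0, z = 5, w = -3.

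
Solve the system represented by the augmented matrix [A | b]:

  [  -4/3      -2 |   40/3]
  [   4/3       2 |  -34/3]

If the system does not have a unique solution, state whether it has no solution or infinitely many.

Row-reduce:
R1 ← R1 / (-4/3).
R2 ← R2 − 4/3·R1.
Row 2 reduces to 0 = 2, a contradiction. The system is inconsistent.

no solution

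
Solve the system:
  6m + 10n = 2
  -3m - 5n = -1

Row-reduce:
R1 ← R1 / (6).
R2 ← R2 + 3·R1.
Rank is 1 with 2 unknowns, leaving n free.

infinitely many solutions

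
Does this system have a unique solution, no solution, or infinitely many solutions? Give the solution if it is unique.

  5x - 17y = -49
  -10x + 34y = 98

infinitely many solutions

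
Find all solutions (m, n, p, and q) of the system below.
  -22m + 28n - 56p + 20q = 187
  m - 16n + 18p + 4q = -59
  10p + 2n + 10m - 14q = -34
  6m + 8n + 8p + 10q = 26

no solution

Row-reduce:
R1 ← R1 / (-22).
R2 ← R2 − 1·R1.
R3 ← R3 − 10·R1.
R4 ← R4 − 6·R1.
R2 ← R2 / (-162/11).
R1 ← R1 + 14/11·R2.
R3 ← R3 − 162/11·R2.
R4 ← R4 − 172/11·R2.
Swap R3 and R4.
R3 ← R3 / (740/81).
R1 ← R1 − 98/81·R3.
R2 ← R2 + 85/81·R3.
Row 4 reduces to 0 = 1/2, a contradiction. The system is inconsistent.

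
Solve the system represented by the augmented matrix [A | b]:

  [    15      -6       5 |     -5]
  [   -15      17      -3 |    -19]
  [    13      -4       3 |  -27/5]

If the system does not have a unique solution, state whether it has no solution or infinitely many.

x_1 = -4/5, x_2 = -2, x_3 = -1

Row-reduce the augmented matrix:
R1 ← R1 / (15).
R2 ← R2 + 15·R1.
R3 ← R3 − 13·R1.
R2 ← R2 / (11).
R1 ← R1 + 2/5·R2.
R3 ← R3 − 6/5·R2.
R3 ← R3 / (-256/165).
R1 ← R1 − 67/165·R3.
R2 ← R2 − 2/11·R3.
Reading off the reduced rows gives x_1 = -4/5, x_2 = -2, x_3 = -1.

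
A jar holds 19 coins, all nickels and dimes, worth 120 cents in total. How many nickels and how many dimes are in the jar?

Let n = nickels, d = dimes.
  n + d = 19
  5n + 10d = 120
Row-reduce the augmented matrix:
R2 ← R2 − 5·R1.
R2 ← R2 / (5).
R1 ← R1 − 1·R2.
Reading off the reduced rows gives n = 14, d = 5.

nickels: 14, dimes: 5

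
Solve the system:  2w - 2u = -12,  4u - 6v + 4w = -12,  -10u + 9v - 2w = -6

infinitely many solutions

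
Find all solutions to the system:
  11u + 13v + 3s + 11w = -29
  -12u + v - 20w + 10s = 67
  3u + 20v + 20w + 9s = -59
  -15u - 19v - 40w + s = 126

infinitely many solutions

Row-reduce:
R1 ← R1 / (11).
R2 ← R2 + 12·R1.
R3 ← R3 − 3·R1.
R4 ← R4 + 15·R1.
R2 ← R2 / (167/11).
R1 ← R1 − 13/11·R2.
R3 ← R3 − 181/11·R2.
R4 ← R4 + 14/11·R2.
R3 ← R3 / (4287/167).
R1 ← R1 − 271/167·R3.
R2 ← R2 + 88/167·R3.
R4 ← R4 + 4287/167·R3.
Rank is 3 with 4 unknowns, leaving s free.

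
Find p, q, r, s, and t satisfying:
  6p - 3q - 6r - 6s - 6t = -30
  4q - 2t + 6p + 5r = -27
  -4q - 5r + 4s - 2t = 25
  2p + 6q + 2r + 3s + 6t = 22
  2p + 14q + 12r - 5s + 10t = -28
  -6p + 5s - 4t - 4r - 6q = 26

p = -1, q = 0, r = -3, s = 4, t = 3

Row-reduce the augmented matrix:
R1 ← R1 / (6).
R2 ← R2 − 6·R1.
R4 ← R4 − 2·R1.
R5 ← R5 − 2·R1.
R6 ← R6 + 6·R1.
R2 ← R2 / (7).
R1 ← R1 + 1/2·R2.
R3 ← R3 + 4·R2.
R4 ← R4 − 7·R2.
R5 ← R5 − 15·R2.
R6 ← R6 + 9·R2.
R3 ← R3 / (9/7).
R1 ← R1 + 3/14·R3.
R2 ← R2 − 11/7·R3.
R4 ← R4 + 7·R3.
R5 ← R5 + 67/7·R3.
R6 ← R6 − 29/7·R3.
R4 ← R4 / (355/9).
R1 ← R1 − 2/3·R4.
R2 ← R2 + 74/9·R4.
R3 ← R3 − 52/9·R4.
R5 ← R5 − 355/9·R4.
R6 ← R6 + 155/9·R4.
Swap R5 and R6.
R5 ← R5 / (-238/71).
R1 ← R1 + 54/71·R5.
R2 ← R2 − 98/71·R5.
R3 ← R3 + 42/71·R5.
R4 ← R4 − 10/71·R5.
R6 reduces to 0 = 0, so the extra equation is consistent.
Reading off the reduced rows gives p = -1, q = 0, r = -3, s = 4, t = 3.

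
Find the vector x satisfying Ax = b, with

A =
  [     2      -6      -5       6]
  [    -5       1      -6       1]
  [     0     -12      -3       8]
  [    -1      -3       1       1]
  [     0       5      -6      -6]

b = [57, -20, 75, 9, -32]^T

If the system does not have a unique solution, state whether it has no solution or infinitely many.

Row-reduce the augmented matrix:
R1 ← R1 / (2).
R2 ← R2 + 5·R1.
R4 ← R4 + 1·R1.
R2 ← R2 / (-14).
R1 ← R1 + 3·R2.
R3 ← R3 + 12·R2.
R4 ← R4 + 6·R2.
R5 ← R5 − 5·R2.
R3 ← R3 / (90/7).
R1 ← R1 − 41/28·R3.
R2 ← R2 − 37/28·R3.
R4 ← R4 − 45/7·R3.
R5 ← R5 + 353/28·R3.
Swap R4 and R5.
R4 ← R4 / (-53/9).
R1 ← R1 − 2/9·R4.
R2 ← R2 + 5/9·R4.
R3 ← R3 + 4/9·R4.
R5 reduces to 0 = 0, so the extra equation is consistent.
Reading off the reduced rows gives x_1 = 5, x_2 = -4, x_3 = -1, x_4 = 3.

x_1 = 5, x_2 = -4, x_3 = -1, x_4 = 3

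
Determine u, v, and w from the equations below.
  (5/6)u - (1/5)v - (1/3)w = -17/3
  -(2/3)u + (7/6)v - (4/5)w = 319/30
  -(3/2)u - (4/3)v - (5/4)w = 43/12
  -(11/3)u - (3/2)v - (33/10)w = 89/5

Row-reduce the augmented matrix:
R1 ← R1 / (5/6).
R2 ← R2 + 2/3·R1.
R3 ← R3 + 3/2·R1.
R4 ← R4 + 11/3·R1.
R2 ← R2 / (151/150).
R1 ← R1 + 6/25·R2.
R3 ← R3 + 127/75·R2.
R4 ← R4 + 119/50·R2.
R3 ← R3 / (-33017/9060).
R1 ← R1 + 494/755·R3.
R2 ← R2 + 160/151·R3.
R4 ← R4 + 33017/4530·R3.
R4 reduces to 0 = 0, so the extra equation is consistent.
Reading off the reduced rows gives u = -6, v = 5, w = -1.

u = -6, v = 5, w = -1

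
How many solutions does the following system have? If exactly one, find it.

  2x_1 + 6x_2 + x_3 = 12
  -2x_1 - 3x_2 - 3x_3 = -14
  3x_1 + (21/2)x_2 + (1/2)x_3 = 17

infinitely many solutions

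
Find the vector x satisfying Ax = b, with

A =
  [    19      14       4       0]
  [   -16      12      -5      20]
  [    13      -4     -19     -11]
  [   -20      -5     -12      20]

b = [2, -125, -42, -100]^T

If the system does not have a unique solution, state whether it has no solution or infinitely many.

Row-reduce the augmented matrix:
R1 ← R1 / (19).
R2 ← R2 + 16·R1.
R3 ← R3 − 13·R1.
R4 ← R4 + 20·R1.
R2 ← R2 / (452/19).
R1 ← R1 − 14/19·R2.
R3 ← R3 + 258/19·R2.
R4 ← R4 − 185/19·R2.
R3 ← R3 / (-5123/226).
R1 ← R1 − 59/226·R3.
R2 ← R2 + 31/452·R3.
R4 ← R4 + 3219/452·R3.
R4 ← R4 / (2547/218).
R1 ← R1 + 67/109·R4.
R2 ← R2 − 183/218·R4.
R3 ← R3 + 2/109·R4.
Reading off the reduced rows gives x_1 = 2, x_2 = -4, x_3 = 5, x_4 = -1.

x_1 = 2, x_2 = -4, x_3 = 5, x_4 = -1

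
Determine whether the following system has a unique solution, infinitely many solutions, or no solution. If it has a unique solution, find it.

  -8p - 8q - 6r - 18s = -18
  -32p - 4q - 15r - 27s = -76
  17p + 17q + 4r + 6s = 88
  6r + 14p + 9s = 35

no solution

Row-reduce:
R1 ← R1 / (-8).
R2 ← R2 + 32·R1.
R3 ← R3 − 17·R1.
R4 ← R4 − 14·R1.
R2 ← R2 / (28).
R1 ← R1 − 1·R2.
R4 ← R4 + 14·R2.
R3 ← R3 / (-35/4).
R1 ← R1 − 3/7·R3.
R2 ← R2 − 9/28·R3.
Row 4 reduces to 0 = 3/2, a contradiction. The system is inconsistent.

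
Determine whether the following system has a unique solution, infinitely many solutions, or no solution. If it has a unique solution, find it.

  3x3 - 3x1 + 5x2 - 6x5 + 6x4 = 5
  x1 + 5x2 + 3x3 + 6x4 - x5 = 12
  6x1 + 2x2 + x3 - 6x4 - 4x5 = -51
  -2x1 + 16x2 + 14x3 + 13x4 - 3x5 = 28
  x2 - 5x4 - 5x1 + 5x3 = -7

no solution

Row-reduce:
R1 ← R1 / (-3).
R2 ← R2 − 1·R1.
R3 ← R3 − 6·R1.
R4 ← R4 + 2·R1.
R5 ← R5 + 5·R1.
R2 ← R2 / (20/3).
R1 ← R1 + 5/3·R2.
R3 ← R3 − 12·R2.
R4 ← R4 − 38/3·R2.
R5 ← R5 + 22/3·R2.
R3 ← R3 / (-1/5).
R2 ← R2 − 3/5·R3.
R4 ← R4 − 22/5·R3.
R5 ← R5 − 22/5·R3.
R4 ← R4 / (-191).
R2 ← R2 + 24·R4.
R3 ← R3 − 42·R4.
R5 ← R5 + 191·R4.
Row 5 reduces to 0 = 1, a contradiction. The system is inconsistent.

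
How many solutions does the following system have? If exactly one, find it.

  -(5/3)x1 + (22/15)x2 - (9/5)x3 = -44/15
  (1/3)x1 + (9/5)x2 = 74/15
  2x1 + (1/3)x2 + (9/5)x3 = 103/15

no solution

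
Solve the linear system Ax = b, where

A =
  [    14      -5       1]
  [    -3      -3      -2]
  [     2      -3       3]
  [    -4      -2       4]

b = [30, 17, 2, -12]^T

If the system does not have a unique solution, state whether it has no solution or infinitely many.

Row-reduce the augmented matrix:
R1 ← R1 / (14).
R2 ← R2 + 3·R1.
R3 ← R3 − 2·R1.
R4 ← R4 + 4·R1.
R2 ← R2 / (-57/14).
R1 ← R1 + 5/14·R2.
R3 ← R3 + 16/7·R2.
R4 ← R4 + 24/7·R2.
R3 ← R3 / (220/57).
R1 ← R1 − 13/57·R3.
R2 ← R2 − 25/57·R3.
R4 ← R4 − 110/19·R3.
R4 reduces to 0 = 0, so the extra equation is consistent.
Reading off the reduced rows gives x_1 = 1, x_2 = -4, x_3 = -4.

x_1 = 1, x_2 = -4, x_3 = -4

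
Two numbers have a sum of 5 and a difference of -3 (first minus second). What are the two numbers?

Let x = first number, y = second number.
  x + y = 5
  -y + x = -3
Row-reduce the augmented matrix:
R2 ← R2 − 1·R1.
R2 ← R2 / (-2).
R1 ← R1 − 1·R2.
Reading off the reduced rows gives x = 1, y = 4.

first number: 1, second number: 4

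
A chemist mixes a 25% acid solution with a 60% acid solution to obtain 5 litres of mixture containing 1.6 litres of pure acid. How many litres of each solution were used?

litres of solution A: 4, litres of solution B: 1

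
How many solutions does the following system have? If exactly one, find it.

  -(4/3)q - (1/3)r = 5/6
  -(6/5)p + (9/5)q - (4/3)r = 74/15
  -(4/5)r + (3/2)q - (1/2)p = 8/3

p = -4/3, q = 0, r = -5/2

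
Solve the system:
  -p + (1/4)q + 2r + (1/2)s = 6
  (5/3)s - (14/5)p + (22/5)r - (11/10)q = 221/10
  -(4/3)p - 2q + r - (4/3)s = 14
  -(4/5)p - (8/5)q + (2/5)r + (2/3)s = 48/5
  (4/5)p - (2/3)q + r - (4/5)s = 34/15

Row-reduce:
R1 ← R1 / (-1).
R2 ← R2 + 14/5·R1.
R3 ← R3 + 4/3·R1.
R4 ← R4 + 4/5·R1.
R5 ← R5 − 4/5·R1.
R2 ← R2 / (-9/5).
R1 ← R1 + 1/4·R2.
R3 ← R3 + 7/3·R2.
R4 ← R4 + 9/5·R2.
R5 ← R5 + 7/15·R2.
R3 ← R3 / (-1/9).
R1 ← R1 + 11/6·R3.
R2 ← R2 − 2/3·R3.
R5 ← R5 − 131/45·R3.
Swap R4 and R5.
R4 ← R4 / (-1672/27).
R1 ← R1 − 229/6·R4.
R2 ← R2 + 128/9·R4.
R3 ← R3 − 190/9·R4.
Row 5 reduces to 0 = -1/2, a contradiction. The system is inconsistent.

no solution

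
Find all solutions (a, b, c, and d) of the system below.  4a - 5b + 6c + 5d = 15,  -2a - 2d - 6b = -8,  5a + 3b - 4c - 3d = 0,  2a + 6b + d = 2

Row-reduce the augmented matrix:
R1 ← R1 / (4).
R2 ← R2 + 2·R1.
R3 ← R3 − 5·R1.
R4 ← R4 − 2·R1.
R2 ← R2 / (-17/2).
R1 ← R1 + 5/4·R2.
R3 ← R3 − 37/4·R2.
R4 ← R4 − 17/2·R2.
R3 ← R3 / (-140/17).
R1 ← R1 − 18/17·R3.
R2 ← R2 + 6/17·R3.
R4 ← R4 / (-1).
R1 ← R1 − 2/35·R4.
R2 ← R2 − 11/35·R4.
R3 ← R3 − 37/35·R4.
Reading off the reduced rows gives a = 1, b = -1, c = -4, d = 6.

a = 1, b = -1, c = -4, d = 6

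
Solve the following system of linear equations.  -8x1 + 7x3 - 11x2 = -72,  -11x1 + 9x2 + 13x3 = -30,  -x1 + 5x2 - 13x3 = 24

Row-reduce the augmented matrix:
R1 ← R1 / (-8).
R2 ← R2 + 11·R1.
R3 ← R3 + 1·R1.
R2 ← R2 / (193/8).
R1 ← R1 − 11/8·R2.
R3 ← R3 − 51/8·R2.
R3 ← R3 / (-2850/193).
R1 ← R1 + 206/193·R3.
R2 ← R2 − 27/193·R3.
Reading off the reduced rows gives x1 = 4, x2 = 3, x3 = -1.

x1 = 4, x2 = 3, x3 = -1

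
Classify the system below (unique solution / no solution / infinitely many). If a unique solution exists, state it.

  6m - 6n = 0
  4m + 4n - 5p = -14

Row-reduce:
R1 ← R1 / (6).
R2 ← R2 − 4·R1.
R2 ← R2 / (8).
R1 ← R1 + 1·R2.
Rank is 2 with 3 unknowns, leaving p free.

infinitely many solutions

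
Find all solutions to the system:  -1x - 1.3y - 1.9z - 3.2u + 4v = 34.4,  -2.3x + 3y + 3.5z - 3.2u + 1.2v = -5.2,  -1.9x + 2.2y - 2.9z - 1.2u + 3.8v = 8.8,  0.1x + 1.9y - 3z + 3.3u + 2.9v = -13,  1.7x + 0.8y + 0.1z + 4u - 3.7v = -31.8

x = -2, y = -6, z = -2, u = -4, v = 2

Row-reduce the augmented matrix:
R1 ← R1 / (-1).
R2 ← R2 + 23/10·R1.
R3 ← R3 + 19/10·R1.
R4 ← R4 − 1/10·R1.
R5 ← R5 − 17/10·R1.
R2 ← R2 / (599/100).
R1 ← R1 − 13/10·R2.
R3 ← R3 − 467/100·R2.
R4 ← R4 − 177/100·R2.
R5 ← R5 + 141/100·R2.
R3 ← R3 / (-3250/599).
R1 ← R1 − 115/599·R3.
R2 ← R2 − 787/599·R3.
R4 ← R4 + 16519/2995·R3.
R5 ← R5 + 3826/2995·R3.
R4 ← R4 / (7063/81250).
R1 ← R1 − 3827/1625·R4.
R2 ← R2 − 8863/8125·R4.
R3 ← R3 + 2451/8125·R4.
R5 ← R5 + 34374/40625·R4.
R5 ← R5 / (2236099/70630).
R1 ← R1 + 1250247/14126·R5.
R2 ← R2 + 575375/14126·R5.
R3 ← R3 − 149859/14126·R5.
R4 ← R4 − 258906/7063·R5.
Reading off the reduced rows gives x = -2, y = -6, z = -2, u = -4, v = 2.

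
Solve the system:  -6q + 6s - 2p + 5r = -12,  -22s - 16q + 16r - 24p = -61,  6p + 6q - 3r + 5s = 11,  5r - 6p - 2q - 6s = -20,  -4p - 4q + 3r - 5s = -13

Row-reduce:
R1 ← R1 / (-2).
R2 ← R2 + 24·R1.
R3 ← R3 − 6·R1.
R4 ← R4 + 6·R1.
R5 ← R5 + 4·R1.
R2 ← R2 / (56).
R1 ← R1 − 3·R2.
R3 ← R3 + 12·R2.
R4 ← R4 − 16·R2.
R5 ← R5 − 8·R2.
R3 ← R3 / (18/7).
R1 ← R1 + 1/7·R3.
R2 ← R2 + 11/14·R3.
R4 ← R4 − 18/7·R3.
R5 ← R5 + 5/7·R3.
Swap R4 and R5.
R4 ← R4 / (-25/9).
R1 ← R1 − 79/36·R4.
R2 ← R2 + 29/36·R4.
R3 ← R3 − 10/9·R4.
Row 5 reduces to 0 = -1/2, a contradiction. The system is inconsistent.

no solution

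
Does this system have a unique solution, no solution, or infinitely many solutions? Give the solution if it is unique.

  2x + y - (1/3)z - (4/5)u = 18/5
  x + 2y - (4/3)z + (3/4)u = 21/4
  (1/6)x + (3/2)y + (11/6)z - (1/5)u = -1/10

Row-reduce:
R1 ← R1 / (2).
R2 ← R2 − 1·R1.
R3 ← R3 − 1/6·R1.
R2 ← R2 / (3/2).
R1 ← R1 − 1/2·R2.
R3 ← R3 − 17/12·R2.
R3 ← R3 / (80/27).
R1 ← R1 − 2/9·R3.
R2 ← R2 + 7/9·R3.
Rank is 3 with 4 unknowns, leaving u free.

infinitely many solutions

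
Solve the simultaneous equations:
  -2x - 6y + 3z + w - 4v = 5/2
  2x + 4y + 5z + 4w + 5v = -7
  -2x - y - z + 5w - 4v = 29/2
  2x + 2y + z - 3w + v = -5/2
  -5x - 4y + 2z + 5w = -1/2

x = -1, y = 2, z = 0, w = 1/2, v = -3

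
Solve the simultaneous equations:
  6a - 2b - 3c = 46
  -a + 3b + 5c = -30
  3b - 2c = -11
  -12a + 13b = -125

a = 5, b = -5, c = -2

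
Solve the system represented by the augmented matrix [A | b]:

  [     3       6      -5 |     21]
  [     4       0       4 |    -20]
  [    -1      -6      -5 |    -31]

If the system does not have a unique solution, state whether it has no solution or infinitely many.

x_1 = -5, x_2 = 6, x_3 = 0

Row-reduce the augmented matrix:
R1 ← R1 / (3).
R2 ← R2 − 4·R1.
R3 ← R3 + 1·R1.
R2 ← R2 / (-8).
R1 ← R1 − 2·R2.
R3 ← R3 + 4·R2.
R3 ← R3 / (-12).
R1 ← R1 − 1·R3.
R2 ← R2 + 4/3·R3.
Reading off the reduced rows gives x_1 = -5, x_2 = 6, x_3 = 0.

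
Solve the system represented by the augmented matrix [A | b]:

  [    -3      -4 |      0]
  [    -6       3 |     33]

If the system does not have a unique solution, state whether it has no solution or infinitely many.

Row-reduce the augmented matrix:
R1 ← R1 / (-3).
R2 ← R2 + 6·R1.
R2 ← R2 / (11).
R1 ← R1 − 4/3·R2.
Reading off the reduced rows gives x_1 = -4, x_2 = 3.

x_1 = -4, x_2 = 3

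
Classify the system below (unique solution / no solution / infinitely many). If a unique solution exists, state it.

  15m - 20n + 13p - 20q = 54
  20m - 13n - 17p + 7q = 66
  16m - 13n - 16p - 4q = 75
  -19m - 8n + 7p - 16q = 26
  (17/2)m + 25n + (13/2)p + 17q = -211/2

Row-reduce:
R1 ← R1 / (15).
R2 ← R2 − 20·R1.
R3 ← R3 − 16·R1.
R4 ← R4 + 19·R1.
R5 ← R5 − 17/2·R1.
R2 ← R2 / (41/3).
R1 ← R1 + 4/3·R2.
R3 ← R3 − 25/3·R2.
R4 ← R4 + 100/3·R2.
R5 ← R5 − 109/3·R2.
R3 ← R3 / (-1831/205).
R1 ← R1 + 509/205·R3.
R2 ← R2 + 103/41·R3.
R4 ← R4 + 12356/205·R3.
R5 ← R5 − 18534/205·R3.
R4 ← R4 / (114148/1831).
R1 ← R1 − 5199/1831·R4.
R2 ← R2 − 6156/1831·R4.
R3 ← R3 − 655/1831·R4.
R5 ← R5 + 171222/1831·R4.
Row 5 reduces to 0 = -1/2, a contradiction. The system is inconsistent.

no solution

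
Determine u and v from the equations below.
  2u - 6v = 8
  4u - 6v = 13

Row-reduce the augmented matrix:
R1 ← R1 / (2).
R2 ← R2 − 4·R1.
R2 ← R2 / (6).
R1 ← R1 + 3·R2.
Reading off the reduced rows gives u = 5/2, v = -1/2.

u = 5/2, v = -1/2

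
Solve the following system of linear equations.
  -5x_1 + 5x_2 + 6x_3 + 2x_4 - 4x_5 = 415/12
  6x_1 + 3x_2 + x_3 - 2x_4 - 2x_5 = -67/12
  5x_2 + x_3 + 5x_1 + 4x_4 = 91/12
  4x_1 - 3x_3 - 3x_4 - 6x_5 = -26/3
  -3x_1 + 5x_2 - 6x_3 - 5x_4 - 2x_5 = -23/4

x_1 = -5/3, x_2 = 5/4, x_3 = 5/3, x_4 = 2, x_5 = -3/2

Row-reduce the augmented matrix:
R1 ← R1 / (-5).
R2 ← R2 − 6·R1.
R3 ← R3 − 5·R1.
R4 ← R4 − 4·R1.
R5 ← R5 + 3·R1.
R2 ← R2 / (9).
R1 ← R1 + 1·R2.
R3 ← R3 − 10·R2.
R4 ← R4 − 4·R2.
R5 ← R5 − 2·R2.
R3 ← R3 / (-19/9).
R1 ← R1 + 13/45·R3.
R2 ← R2 − 41/45·R3.
R4 ← R4 + 83/45·R3.
R5 ← R5 + 514/45·R3.
R4 ← R4 / (-611/95).
R1 ← R1 + 106/95·R4.
R2 ← R2 − 232/95·R4.
R3 ← R3 + 50/19·R4.
R5 ← R5 + 3453/95·R4.
R5 ← R5 / (21472/611).
R1 ← R1 − 714/611·R5.
R2 ← R2 + 1678/611·R5.
R3 ← R3 − 1292/611·R5.
R4 ← R4 − 882/611·R5.
Reading off the reduced rows gives x_1 = -5/3, x_2 = 5/4, x_3 = 5/3, x_4 = 2, x_5 = -3/2.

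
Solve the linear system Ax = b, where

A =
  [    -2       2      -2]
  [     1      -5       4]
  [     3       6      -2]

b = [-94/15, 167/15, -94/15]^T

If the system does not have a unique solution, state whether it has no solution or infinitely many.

Row-reduce the augmented matrix:
R1 ← R1 / (-2).
R2 ← R2 − 1·R1.
R3 ← R3 − 3·R1.
R2 ← R2 / (-4).
R1 ← R1 + 1·R2.
R3 ← R3 − 9·R2.
R3 ← R3 / (7/4).
R1 ← R1 − 1/4·R3.
R2 ← R2 + 3/4·R3.
Reading off the reduced rows gives x_1 = 4/5, x_2 = -1, x_3 = 4/3.

x_1 = 4/5, x_2 = -1, x_3 = 4/3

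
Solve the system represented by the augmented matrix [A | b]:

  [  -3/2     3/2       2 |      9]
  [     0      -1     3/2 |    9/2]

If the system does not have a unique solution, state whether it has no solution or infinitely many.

Row-reduce:
R1 ← R1 / (-3/2).
R2 ← R2 / (-1).
R1 ← R1 + 1·R2.
Rank is 2 with 3 unknowns, leaving x_3 free.

infinitely many solutions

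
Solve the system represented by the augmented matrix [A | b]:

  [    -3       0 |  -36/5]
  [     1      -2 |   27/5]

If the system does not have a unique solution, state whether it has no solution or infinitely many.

From equation 2: x_1 = 27/5 + 2·x_2.
Substitute into equation 1 and solve: x_2 = -3/2.
Then x_1 = 12/5.

x_1 = 12/5, x_2 = -3/2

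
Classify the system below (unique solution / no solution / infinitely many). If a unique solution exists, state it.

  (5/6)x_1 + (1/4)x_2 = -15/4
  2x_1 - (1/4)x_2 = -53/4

x_1 = -6, x_2 = 5

Row-reduce the augmented matrix:
R1 ← R1 / (5/6).
R2 ← R2 − 2·R1.
R2 ← R2 / (-17/20).
R1 ← R1 − 3/10·R2.
Reading off the reduced rows gives x_1 = -6, x_2 = 5.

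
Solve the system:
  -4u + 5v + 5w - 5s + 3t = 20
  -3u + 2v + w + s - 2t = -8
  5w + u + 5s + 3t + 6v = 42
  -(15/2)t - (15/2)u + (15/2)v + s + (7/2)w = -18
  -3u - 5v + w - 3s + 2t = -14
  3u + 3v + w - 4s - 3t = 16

no solution

Row-reduce:
R1 ← R1 / (-4).
R2 ← R2 + 3·R1.
R3 ← R3 − 1·R1.
R4 ← R4 + 15/2·R1.
R5 ← R5 + 3·R1.
R6 ← R6 − 3·R1.
R2 ← R2 / (-7/4).
R1 ← R1 + 5/4·R2.
R3 ← R3 − 29/4·R2.
R4 ← R4 + 15/8·R2.
R5 ← R5 + 35/4·R2.
R6 ← R6 − 27/4·R2.
R3 ← R3 / (-36/7).
R1 ← R1 − 5/7·R3.
R2 ← R2 − 11/7·R3.
R4 ← R4 + 41/14·R3.
R5 ← R5 − 11·R3.
R6 ← R6 + 41/7·R3.
R4 ← R4 / (-145/18).
R1 ← R1 − 10/9·R4.
R2 ← R2 − 40/9·R4.
R3 ← R3 + 41/9·R4.
R5 ← R5 − 244/9·R4.
R6 ← R6 + 145/9·R4.
R5 ← R5 / (-6339/580).
R1 ← R1 − 31/116·R5.
R2 ← R2 + 253/116·R5.
R3 ← R3 − 893/290·R5.
R4 ← R4 − 49/580·R5.
Row 6 reduces to 0 = 4, a contradiction. The system is inconsistent.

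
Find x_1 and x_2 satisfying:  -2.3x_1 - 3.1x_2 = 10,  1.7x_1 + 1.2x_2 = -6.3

Row-reduce the augmented matrix:
R1 ← R1 / (-23/10).
R2 ← R2 − 17/10·R1.
R2 ← R2 / (-251/230).
R1 ← R1 − 31/23·R2.
Reading off the reduced rows gives x_1 = -3, x_2 = -1.

x_1 = -3, x_2 = -1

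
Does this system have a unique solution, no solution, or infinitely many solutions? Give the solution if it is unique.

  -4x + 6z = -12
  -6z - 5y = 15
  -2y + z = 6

Row-reduce the augmented matrix:
R1 ← R1 / (-4).
R2 ← R2 / (-5).
R3 ← R3 + 2·R2.
R3 ← R3 / (17/5).
R1 ← R1 + 3/2·R3.
R2 ← R2 − 6/5·R3.
Reading off the reduced rows gives x = 3, y = -3, z = 0.

x = 3, y = -3, z = 0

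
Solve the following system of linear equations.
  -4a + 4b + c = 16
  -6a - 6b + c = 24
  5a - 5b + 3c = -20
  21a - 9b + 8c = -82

no solution

Row-reduce:
R1 ← R1 / (-4).
R2 ← R2 + 6·R1.
R3 ← R3 − 5·R1.
R4 ← R4 − 21·R1.
R2 ← R2 / (-12).
R1 ← R1 + 1·R2.
R4 ← R4 − 12·R2.
R3 ← R3 / (17/4).
R1 ← R1 + 5/24·R3.
R2 ← R2 − 1/24·R3.
R4 ← R4 − 51/4·R3.
Row 4 reduces to 0 = 2, a contradiction. The system is inconsistent.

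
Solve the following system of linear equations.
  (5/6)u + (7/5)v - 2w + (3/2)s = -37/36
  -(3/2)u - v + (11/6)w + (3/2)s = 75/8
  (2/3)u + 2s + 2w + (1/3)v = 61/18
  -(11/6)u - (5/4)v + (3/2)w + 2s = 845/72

u = -7/3, v = -5/3, w = 1/4, s = 5/2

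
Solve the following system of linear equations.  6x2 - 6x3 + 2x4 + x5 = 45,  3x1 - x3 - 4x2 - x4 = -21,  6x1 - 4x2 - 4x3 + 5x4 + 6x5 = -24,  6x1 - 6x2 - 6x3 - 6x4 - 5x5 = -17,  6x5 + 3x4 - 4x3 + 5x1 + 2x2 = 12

x1 = -2, x2 = 5, x3 = -3, x4 = -2, x5 = 1

Row-reduce the augmented matrix:
Swap R1 and R2.
R1 ← R1 / (3).
R3 ← R3 − 6·R1.
R4 ← R4 − 6·R1.
R5 ← R5 − 5·R1.
R2 ← R2 / (6).
R1 ← R1 + 4/3·R2.
R3 ← R3 − 4·R2.
R4 ← R4 − 2·R2.
R5 ← R5 − 26/3·R2.
R3 ← R3 / (2).
R1 ← R1 + 5/3·R3.
R2 ← R2 + 1·R3.
R4 ← R4 + 2·R3.
R5 ← R5 − 19/3·R3.
R1 ← R1 − 29/6·R4.
R2 ← R2 − 19/6·R4.
R3 ← R3 − 17/6·R4.
R5 ← R5 + 97/6·R4.
R5 ← R5 / (-37/3).
R1 ← R1 − 14/3·R5.
R2 ← R2 − 17/6·R5.
R3 ← R3 − 8/3·R5.
Reading off the reduced rows gives x1 = -2, x2 = 5, x3 = -3, x4 = -2, x5 = 1.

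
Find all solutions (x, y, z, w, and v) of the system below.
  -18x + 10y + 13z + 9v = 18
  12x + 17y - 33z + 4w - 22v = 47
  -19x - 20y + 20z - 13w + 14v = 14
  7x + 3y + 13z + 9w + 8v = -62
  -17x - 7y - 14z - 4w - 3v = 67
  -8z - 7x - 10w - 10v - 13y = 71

no solution

Row-reduce:
R1 ← R1 / (-18).
R2 ← R2 − 12·R1.
R3 ← R3 + 19·R1.
R4 ← R4 − 7·R1.
R5 ← R5 + 17·R1.
R6 ← R6 + 7·R1.
R2 ← R2 / (71/3).
R1 ← R1 + 5/9·R2.
R3 ← R3 + 275/9·R2.
R4 ← R4 − 62/9·R2.
R5 ← R5 + 148/9·R2.
R6 ← R6 + 152/9·R2.
R3 ← R3 / (-10709/426).
R1 ← R1 + 551/426·R3.
R2 ← R2 + 73/71·R3.
R4 ← R4 − 10709/426·R3.
R5 ← R5 + 18397/426·R3.
R6 ← R6 + 12959/426·R3.
Swap R4 and R5.
R4 ← R4 / (131081/10709).
R1 ← R1 − 5323/10709·R4.
R2 ← R2 − 5242/10709·R4.
R3 ← R3 − 3338/10709·R4.
R6 ← R6 − 25021/10709·R4.
Swap R5 and R6.
R5 ← R5 / (-831951/131081).
R1 ← R1 + 33158/131081·R5.
R2 ← R2 + 28935/131081·R5.
R3 ← R3 − 67095/131081·R5.
R4 ← R4 − 55036/131081·R5.
Row 6 reduces to 0 = -1, a contradiction. The system is inconsistent.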